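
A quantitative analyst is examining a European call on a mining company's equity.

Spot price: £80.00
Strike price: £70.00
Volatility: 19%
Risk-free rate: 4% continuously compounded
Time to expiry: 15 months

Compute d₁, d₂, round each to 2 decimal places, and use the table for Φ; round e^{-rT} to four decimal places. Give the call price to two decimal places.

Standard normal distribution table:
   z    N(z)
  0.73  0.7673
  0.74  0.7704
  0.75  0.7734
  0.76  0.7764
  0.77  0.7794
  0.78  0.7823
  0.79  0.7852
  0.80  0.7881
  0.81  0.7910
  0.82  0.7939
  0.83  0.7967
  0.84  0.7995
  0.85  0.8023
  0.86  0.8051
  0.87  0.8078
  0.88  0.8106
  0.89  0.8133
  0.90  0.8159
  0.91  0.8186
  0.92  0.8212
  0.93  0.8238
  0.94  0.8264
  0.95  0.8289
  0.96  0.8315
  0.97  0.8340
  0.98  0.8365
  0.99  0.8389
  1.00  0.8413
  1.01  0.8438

£15.02

σ√T = 0.19·√1.25 = 0.2124
ln(S/K) + (r + σ²/2)T = ln(80/70) + (0.04 + 0.19²/2)·1.25 = 0.1335 + 0.0726 = 0.2061
d₁ = 0.2061 / 0.2124 = 0.9702 → 0.97
d₂ = d₁ − σ√T = 0.9702 − 0.2124 = 0.7578 → 0.76
e^(−rT) = e^(−0.04·1.25) = 0.9512
N(d₁) = N(0.97) = 0.8340;  N(d₂) = N(0.76) = 0.7764
C = 80·0.8340 − 70·0.9512·0.7764 = 66.7200 − 51.6958 = 15.0242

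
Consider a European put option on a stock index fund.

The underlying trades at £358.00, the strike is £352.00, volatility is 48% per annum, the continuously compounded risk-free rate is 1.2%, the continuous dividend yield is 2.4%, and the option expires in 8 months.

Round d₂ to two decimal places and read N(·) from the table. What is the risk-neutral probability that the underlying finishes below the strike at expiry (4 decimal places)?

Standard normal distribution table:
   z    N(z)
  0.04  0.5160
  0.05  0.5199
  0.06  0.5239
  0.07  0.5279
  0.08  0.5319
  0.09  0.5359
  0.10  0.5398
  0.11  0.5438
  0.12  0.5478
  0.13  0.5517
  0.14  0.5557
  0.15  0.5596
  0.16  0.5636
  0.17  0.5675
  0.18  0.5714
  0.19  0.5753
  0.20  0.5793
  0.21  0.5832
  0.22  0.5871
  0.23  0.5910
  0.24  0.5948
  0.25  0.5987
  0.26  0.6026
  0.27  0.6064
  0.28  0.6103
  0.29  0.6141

σ√T = 0.48 × 0.8165 = 0.3919
d₁ = [ln(358/352) + (0.012 − 0.024 + 0.48²/2)·0.6667] / 0.3919 = [0.0169 + 0.0688] / 0.3919 = 0.2187 → 0.22
d₂ = d₁ − σ√T = 0.2187 − 0.3919 = -0.1732 → -0.17
Pr(exercise) under Q = N(−d₂) = N(0.17) = 0.5675

0.5675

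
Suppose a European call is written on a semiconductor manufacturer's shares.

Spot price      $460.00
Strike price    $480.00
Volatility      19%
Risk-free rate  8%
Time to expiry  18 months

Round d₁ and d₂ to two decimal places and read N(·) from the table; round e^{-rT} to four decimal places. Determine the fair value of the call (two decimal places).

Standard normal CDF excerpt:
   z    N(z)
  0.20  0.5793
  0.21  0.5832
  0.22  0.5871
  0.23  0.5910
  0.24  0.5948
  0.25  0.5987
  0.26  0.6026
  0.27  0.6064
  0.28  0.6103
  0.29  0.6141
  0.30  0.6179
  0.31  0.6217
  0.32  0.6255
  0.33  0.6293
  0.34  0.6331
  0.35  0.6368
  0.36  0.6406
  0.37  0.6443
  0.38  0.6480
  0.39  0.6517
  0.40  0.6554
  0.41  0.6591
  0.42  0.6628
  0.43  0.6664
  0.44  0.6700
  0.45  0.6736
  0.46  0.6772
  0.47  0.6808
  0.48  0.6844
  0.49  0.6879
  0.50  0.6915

σ√T = 0.19·√1.5 = 0.2327
d₁ = [ln(460/480) + (0.08 + 0.19²/2)·1.5] / 0.2327 = [-0.0426 + 0.1471] / 0.2327 = 0.4491 ⇒ 0.45
d₂ = d₁ − σ√T = 0.4491 − 0.2327 = 0.2164 ⇒ 0.22
exp(−rT) = exp(−0.08·1.5) = 0.8869
N(d₁) = N(0.45) = 0.6736;  N(d₂) = N(0.22) = 0.5871
C = 460·0.6736 − 480·0.8869·0.5871 = 309.8560 − 249.9355 = 59.9205

$59.92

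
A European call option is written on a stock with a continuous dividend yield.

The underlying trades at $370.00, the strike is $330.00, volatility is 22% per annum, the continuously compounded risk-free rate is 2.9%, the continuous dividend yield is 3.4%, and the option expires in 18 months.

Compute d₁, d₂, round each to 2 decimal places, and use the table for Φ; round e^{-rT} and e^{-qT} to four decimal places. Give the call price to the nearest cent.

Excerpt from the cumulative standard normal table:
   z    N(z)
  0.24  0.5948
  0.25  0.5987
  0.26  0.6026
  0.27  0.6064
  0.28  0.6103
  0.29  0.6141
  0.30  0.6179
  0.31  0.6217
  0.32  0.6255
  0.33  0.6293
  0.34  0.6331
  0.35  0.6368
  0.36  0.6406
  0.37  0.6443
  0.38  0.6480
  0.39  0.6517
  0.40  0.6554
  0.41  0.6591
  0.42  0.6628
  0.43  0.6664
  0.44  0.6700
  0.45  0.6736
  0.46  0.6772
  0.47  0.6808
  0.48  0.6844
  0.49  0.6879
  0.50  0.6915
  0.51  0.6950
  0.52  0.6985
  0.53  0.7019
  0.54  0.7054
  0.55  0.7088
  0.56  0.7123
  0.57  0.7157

$56.41

σ√T = 0.22 × 1.2247 = 0.2694
ln(S/K) + (r − q + σ²/2)T = ln(370/330) + (0.029 − 0.034 + 0.22²/2)·1.5 = 0.1144 + 0.0288 = 0.1432
d₁ = 0.1432 / 0.2694 = 0.5315 ≈ 0.53
d₂ = d₁ − σ√T = 0.5315 − 0.2694 = 0.2621 ≈ 0.26
exp(−qT) = exp(−0.034·1.5) = 0.9503;  exp(−rT) = exp(−0.029·1.5) = 0.9574
C = 370·0.9503·N(0.53) − 330·0.9574·N(0.26) = 370·0.9503·0.7019 − 330·0.9574·0.6026 = 246.7958 − 190.3866 = 56.4091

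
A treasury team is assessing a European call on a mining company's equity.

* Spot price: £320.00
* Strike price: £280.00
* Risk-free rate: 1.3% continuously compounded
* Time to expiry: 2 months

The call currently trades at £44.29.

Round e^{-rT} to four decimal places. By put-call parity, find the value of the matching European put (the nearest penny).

£3.67

e^(−rT) = e^(−0.013·0.1667) = 0.9978
Put-call parity: C − P = S − K·e^(−rT) = 320 − 280·0.9978 = 320 − 279.3840 = 40.6160
P = C − (C − P) = 44.29 − (40.6160) = 3.6740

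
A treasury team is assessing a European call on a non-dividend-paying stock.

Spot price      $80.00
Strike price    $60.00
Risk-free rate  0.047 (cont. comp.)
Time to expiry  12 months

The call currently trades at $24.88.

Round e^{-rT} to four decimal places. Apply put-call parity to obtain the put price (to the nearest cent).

e^(−rT) = e^(−0.047·1) = 0.9541
Put-call parity: C − P = S − K·e^(−rT) = 80 − 60·0.9541 = 80 − 57.2460 = 22.7540
P = C − (C − P) = 24.88 − (22.7540) = 2.1260

$2.13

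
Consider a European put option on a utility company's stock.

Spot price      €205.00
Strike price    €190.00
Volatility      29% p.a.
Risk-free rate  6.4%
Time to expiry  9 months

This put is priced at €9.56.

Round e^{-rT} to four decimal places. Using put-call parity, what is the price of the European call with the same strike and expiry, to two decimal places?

e^(−rT) = e^(−0.064·0.75) = 0.9531
Put-call parity: C − P = S − K·e^(−rT) = 205 − 190·0.9531 = 205 − 181.0890 = 23.9110
C = P + (C − P) = 9.56 + (23.9110) = 33.4710

€33.47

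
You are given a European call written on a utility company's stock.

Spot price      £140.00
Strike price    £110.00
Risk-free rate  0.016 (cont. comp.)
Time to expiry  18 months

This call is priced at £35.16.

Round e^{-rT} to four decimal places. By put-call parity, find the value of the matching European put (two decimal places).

exp(−rT) = exp(−0.016·1.5) = 0.9763
Put-call parity: C − P = S − K·e^(−rT) = 140 − 110·0.9763 = 140 − 107.3930 = 32.6070
P = C − (C − P) = 35.16 − (32.6070) = 2.5530

£2.55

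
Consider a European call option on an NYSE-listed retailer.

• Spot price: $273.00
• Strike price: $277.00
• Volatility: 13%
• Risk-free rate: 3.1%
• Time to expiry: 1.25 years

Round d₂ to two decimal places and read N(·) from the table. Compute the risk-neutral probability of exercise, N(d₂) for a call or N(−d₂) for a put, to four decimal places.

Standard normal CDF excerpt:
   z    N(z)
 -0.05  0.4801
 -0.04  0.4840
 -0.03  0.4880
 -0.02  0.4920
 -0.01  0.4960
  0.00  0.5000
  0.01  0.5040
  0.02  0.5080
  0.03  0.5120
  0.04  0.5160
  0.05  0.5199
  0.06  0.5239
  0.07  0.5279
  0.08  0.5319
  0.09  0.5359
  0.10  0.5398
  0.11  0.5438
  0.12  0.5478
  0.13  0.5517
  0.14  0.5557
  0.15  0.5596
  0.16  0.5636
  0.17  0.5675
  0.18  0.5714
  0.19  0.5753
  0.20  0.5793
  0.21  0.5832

0.5359

σ√T = 0.13·√1.25 = 0.1453
d₁ = [ln(273/277) + (0.031 + ½·0.13²)·1.25] / (σ√T) = (-0.0145 + 0.0493) / 0.1453 = 0.2392 ⇒ 0.24
d₂ = 0.2392 − 0.1453 = 0.0939 ⇒ 0.09
Risk-neutral Pr[S_T > K] = N(d₂) = N(0.09) = 0.5359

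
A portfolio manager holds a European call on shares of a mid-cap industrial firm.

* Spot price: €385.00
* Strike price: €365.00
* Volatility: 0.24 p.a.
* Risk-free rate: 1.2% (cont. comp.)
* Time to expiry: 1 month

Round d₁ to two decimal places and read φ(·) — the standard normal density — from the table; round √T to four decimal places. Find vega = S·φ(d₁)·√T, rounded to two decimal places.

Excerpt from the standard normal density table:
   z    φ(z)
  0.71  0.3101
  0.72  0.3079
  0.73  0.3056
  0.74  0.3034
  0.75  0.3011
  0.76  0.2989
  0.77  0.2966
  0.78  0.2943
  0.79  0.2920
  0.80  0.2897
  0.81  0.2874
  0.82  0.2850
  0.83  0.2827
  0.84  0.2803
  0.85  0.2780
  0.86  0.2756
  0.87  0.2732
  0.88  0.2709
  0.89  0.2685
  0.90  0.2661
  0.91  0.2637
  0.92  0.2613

T = 0.08333;  σ√T = 0.0693
d₁ = [ln(385/365) + (0.012 + ½·0.24²)·0.08333] / (σ√T) = (0.0533 + 0.0034) / 0.0693 = 0.8191 ⇒ 0.82
√T = √0.08333 = 0.2887
φ(d₁) = φ(0.82) = 0.2850
vega = S·φ(d₁)·√T = 385·0.2850·0.2887 = 31.6776

31.68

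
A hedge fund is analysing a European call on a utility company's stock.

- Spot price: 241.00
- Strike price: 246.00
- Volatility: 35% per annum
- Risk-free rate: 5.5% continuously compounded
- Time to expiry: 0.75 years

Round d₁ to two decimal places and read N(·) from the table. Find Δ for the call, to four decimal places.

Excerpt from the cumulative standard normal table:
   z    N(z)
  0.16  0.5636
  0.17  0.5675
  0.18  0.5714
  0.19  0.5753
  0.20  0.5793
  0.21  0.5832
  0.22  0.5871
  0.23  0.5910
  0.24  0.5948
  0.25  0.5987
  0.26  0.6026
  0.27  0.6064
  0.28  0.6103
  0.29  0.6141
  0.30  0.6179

0.5871

σ√T = 0.35 × 0.8660 = 0.3031
d₁ = [ln(241/246) + (0.055 + ½·0.35²)·0.75] / (σ√T) = (-0.0205 + 0.0872) / 0.3031 = 0.2199 ≈ 0.22
N(d₁) = N(0.22) = 0.5871
Δ_call = N(d₁) = 0.5871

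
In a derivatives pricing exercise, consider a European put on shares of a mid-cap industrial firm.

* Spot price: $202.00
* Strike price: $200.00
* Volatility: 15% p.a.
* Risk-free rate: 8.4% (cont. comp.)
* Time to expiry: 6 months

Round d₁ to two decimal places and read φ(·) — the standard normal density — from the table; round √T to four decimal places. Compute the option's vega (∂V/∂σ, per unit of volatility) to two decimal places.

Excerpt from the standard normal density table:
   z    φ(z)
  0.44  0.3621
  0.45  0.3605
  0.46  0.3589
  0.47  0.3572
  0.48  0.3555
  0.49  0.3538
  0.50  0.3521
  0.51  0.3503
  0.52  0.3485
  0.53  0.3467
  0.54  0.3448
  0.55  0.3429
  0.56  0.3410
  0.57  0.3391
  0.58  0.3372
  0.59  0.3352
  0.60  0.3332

49.25

σ√T = 0.15 × 0.7071 = 0.1061
d₁ = [ln(202/200) + (0.084 + ½·0.15²)·0.5] / (σ√T) = (0.0100 + 0.0476) / 0.1061 = 0.5428 → 0.54
√T = √0.5 = 0.7071
φ(d₁) = φ(0.54) = 0.3448
vega = S·φ(d₁)·√T = 202·0.3448·0.7071 = 49.2492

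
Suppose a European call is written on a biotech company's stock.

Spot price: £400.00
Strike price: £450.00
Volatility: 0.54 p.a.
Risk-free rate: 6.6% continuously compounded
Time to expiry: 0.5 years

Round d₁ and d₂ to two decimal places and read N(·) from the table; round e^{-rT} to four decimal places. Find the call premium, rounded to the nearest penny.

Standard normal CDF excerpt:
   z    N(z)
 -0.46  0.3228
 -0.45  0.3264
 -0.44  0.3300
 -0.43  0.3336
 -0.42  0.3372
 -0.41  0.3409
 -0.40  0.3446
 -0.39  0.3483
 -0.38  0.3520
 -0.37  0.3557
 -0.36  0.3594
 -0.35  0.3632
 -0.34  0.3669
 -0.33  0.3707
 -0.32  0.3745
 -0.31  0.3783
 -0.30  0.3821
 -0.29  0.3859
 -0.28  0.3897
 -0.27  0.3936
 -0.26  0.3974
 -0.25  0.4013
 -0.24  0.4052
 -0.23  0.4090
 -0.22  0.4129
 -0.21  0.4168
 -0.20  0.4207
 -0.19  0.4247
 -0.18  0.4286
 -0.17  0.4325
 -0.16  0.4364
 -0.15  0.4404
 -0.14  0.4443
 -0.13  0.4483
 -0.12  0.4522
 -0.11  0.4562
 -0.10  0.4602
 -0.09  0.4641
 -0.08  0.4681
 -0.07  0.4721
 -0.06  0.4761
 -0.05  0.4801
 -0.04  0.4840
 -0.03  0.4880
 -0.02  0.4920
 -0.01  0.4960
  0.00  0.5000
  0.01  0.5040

T = 0.5;  σ√T = 0.3818
d₁ = [ln(400/450) + (0.066 + ½·0.54²)·0.5] / (σ√T) = (-0.1178 + 0.1059) / 0.3818 = -0.0311 → -0.03
d₂ = -0.0311 − 0.3818 = -0.4130 → -0.41
exp(−rT) = exp(−0.066·0.5) = 0.9675
N(d₁) = N(-0.03) = 0.4880;  N(d₂) = N(-0.41) = 0.3409
C = 400·0.4880 − 450·0.9675·0.3409 = 195.2000 − 148.4193 = 46.7807

£46.78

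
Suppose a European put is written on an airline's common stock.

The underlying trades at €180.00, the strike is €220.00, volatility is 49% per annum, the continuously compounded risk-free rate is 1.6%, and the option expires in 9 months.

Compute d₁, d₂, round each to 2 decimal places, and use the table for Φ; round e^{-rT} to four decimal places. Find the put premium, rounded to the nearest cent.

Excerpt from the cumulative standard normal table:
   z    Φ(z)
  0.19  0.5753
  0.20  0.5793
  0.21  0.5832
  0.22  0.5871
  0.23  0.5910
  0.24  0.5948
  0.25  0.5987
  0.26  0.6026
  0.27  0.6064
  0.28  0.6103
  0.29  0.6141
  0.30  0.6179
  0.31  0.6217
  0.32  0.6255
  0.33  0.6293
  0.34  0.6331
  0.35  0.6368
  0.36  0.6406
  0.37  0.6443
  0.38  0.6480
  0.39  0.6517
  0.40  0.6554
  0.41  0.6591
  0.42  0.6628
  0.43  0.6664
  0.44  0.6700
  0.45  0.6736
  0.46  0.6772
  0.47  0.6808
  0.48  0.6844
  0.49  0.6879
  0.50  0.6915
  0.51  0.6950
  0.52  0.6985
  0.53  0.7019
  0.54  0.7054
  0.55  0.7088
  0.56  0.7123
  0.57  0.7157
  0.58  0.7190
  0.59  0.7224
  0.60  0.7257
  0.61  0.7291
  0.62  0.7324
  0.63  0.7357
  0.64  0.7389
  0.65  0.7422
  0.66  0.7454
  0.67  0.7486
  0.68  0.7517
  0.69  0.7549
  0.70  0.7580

T = 0.75;  σ√T = 0.4244
d₁ = [ln(180/220) + (0.016 + 0.49²/2)·0.75] / 0.4244 = [-0.2007 + 0.1020] / 0.4244 = -0.2324 which rounds to -0.23
d₂ = d₁ − σ√T = -0.2324 − 0.4244 = -0.6568 which rounds to -0.66
exp(−rT) = exp(−0.016·0.75) = 0.9881
N(−d₂) = N(0.66) = 0.7454;  N(−d₁) = N(0.23) = 0.5910
P = 220·0.9881·0.7454 − 180·0.5910 = 162.0365 − 106.3800 = 55.6565

€55.66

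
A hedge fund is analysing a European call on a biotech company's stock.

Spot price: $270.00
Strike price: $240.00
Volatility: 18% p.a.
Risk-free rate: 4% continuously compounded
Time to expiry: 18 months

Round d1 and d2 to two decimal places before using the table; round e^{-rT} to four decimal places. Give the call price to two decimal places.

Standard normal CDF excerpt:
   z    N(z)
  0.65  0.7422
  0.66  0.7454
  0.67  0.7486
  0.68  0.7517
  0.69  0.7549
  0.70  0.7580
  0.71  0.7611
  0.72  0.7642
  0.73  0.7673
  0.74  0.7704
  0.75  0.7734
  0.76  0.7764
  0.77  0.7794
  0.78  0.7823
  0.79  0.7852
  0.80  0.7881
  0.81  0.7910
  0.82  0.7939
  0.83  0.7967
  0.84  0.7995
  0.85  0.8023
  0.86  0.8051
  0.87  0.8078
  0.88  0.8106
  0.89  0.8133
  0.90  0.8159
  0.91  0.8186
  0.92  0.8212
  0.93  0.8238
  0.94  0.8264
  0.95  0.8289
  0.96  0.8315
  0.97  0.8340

$50.39

σ√T = 0.18 × 1.2247 = 0.2205
ln(S/K) + (r + σ²/2)T = ln(270/240) + (0.04 + 0.18²/2)·1.5 = 0.1178 + 0.0843 = 0.2021
d₁ = 0.2021 / 0.2205 = 0.9167 which rounds to 0.92
d₂ = d₁ − σ√T = 0.9167 − 0.2205 = 0.6962 which rounds to 0.70
e^(−rT) = e^(−0.04·1.5) = 0.9418
N(d₁) = N(0.92) = 0.8212;  N(d₂) = N(0.70) = 0.7580
C = 270·0.8212 − 240·0.9418·0.7580 = 221.7240 − 171.3323 = 50.3917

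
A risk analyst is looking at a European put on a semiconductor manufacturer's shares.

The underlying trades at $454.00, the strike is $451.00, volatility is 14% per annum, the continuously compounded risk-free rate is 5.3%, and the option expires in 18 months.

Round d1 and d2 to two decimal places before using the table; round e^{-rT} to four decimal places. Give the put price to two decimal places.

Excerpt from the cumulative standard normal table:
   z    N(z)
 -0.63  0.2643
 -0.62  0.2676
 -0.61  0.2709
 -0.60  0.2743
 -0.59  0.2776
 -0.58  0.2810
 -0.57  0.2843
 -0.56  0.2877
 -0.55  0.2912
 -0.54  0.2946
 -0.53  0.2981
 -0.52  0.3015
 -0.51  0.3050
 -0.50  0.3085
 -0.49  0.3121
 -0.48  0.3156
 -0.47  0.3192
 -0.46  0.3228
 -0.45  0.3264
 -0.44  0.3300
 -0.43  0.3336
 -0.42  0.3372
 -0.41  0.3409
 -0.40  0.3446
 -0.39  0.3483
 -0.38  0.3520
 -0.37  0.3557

$14.43

T = 1.5;  σ√T = 0.1715
ln(S/K) + (r + σ²/2)T = ln(454/451) + (0.053 + 0.14²/2)·1.5 = 0.0066 + 0.0942 = 0.1008
d₁ = 0.1008 / 0.1715 = 0.5881 which rounds to 0.59
d₂ = d₁ − σ√T = 0.5881 − 0.1715 = 0.4166 which rounds to 0.42
e^(−rT) = e^(−0.053·1.5) = 0.9236
P = 451·0.9236·N(-0.42) − 454·N(-0.59) = 451·0.9236·0.3372 − 454·0.2776 = 140.4585 − 126.0304 = 14.4281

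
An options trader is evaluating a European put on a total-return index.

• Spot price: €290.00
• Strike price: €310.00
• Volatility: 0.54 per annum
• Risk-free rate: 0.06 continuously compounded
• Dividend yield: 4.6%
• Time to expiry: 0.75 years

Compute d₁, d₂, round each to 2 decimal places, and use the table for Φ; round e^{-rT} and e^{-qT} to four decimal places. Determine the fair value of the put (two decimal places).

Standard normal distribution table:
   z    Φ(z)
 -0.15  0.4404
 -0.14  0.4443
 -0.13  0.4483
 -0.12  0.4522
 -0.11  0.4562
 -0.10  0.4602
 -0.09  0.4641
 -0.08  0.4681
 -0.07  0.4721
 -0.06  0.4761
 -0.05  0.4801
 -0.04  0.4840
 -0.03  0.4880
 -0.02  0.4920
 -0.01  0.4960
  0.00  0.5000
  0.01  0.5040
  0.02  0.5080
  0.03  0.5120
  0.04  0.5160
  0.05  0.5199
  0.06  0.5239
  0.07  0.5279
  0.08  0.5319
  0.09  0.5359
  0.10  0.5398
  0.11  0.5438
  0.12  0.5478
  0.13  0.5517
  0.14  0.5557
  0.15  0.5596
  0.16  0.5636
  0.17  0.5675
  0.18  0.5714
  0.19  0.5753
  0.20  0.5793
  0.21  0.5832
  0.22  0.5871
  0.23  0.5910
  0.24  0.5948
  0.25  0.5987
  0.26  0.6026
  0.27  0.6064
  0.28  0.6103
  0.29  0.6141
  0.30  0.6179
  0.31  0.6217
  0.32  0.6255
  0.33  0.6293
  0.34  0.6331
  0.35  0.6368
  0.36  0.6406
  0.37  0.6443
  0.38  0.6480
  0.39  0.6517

€60.91

σ√T = 0.54·√0.75 = 0.4677
ln(S/K) + (r − q + σ²/2)T = ln(290/310) + (0.06 − 0.046 + 0.54²/2)·0.75 = -0.0667 + 0.1198 = 0.0532
d₁ = 0.0532 / 0.4677 = 0.1137 → 0.11
d₂ = d₁ − σ√T = 0.1137 − 0.4677 = -0.3540 → -0.35
e^(−qT) = e^(−0.046·0.75) = 0.9661;  e^(−rT) = e^(−0.06·0.75) = 0.9560
N(−d₂) = N(0.35) = 0.6368;  N(−d₁) = N(-0.11) = 0.4562
P = 310·0.9560·0.6368 − 290·0.9661·0.4562 = 188.7220 − 127.8131 = 60.9090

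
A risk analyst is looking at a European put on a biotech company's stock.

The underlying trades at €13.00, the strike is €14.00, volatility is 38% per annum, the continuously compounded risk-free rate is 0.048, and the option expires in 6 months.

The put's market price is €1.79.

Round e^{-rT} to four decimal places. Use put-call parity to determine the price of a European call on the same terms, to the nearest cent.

€1.12

e^(−rT) = e^(−0.048·0.5) = 0.9763
Put-call parity: C − P = S − K·e^(−rT) = 13 − 14·0.9763 = 13 − 13.6682 = -0.6682
C = P + (C − P) = 1.79 + (-0.6682) = 1.1218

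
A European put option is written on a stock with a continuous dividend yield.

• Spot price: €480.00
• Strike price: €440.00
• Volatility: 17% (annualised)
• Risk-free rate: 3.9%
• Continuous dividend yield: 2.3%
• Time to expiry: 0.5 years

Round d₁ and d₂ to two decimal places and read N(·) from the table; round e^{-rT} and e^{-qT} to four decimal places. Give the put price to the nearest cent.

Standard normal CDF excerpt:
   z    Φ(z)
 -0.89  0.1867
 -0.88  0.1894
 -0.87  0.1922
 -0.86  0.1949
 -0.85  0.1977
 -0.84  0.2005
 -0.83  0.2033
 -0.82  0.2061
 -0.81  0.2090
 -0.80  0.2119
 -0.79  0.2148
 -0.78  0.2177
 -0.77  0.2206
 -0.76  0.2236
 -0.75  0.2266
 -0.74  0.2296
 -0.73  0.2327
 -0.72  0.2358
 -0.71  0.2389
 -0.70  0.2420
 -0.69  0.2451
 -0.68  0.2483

T = 0.5;  σ√T = 0.1202
d₁ = [ln(480/440) + (0.039 − 0.023 + ½·0.17²)·0.5] / (σ√T) = (0.0870 + 0.0152) / 0.1202 = 0.8505 which rounds to 0.85
d₂ = 0.8505 − 0.1202 = 0.7303 which rounds to 0.73
e^(−qT) = e^(−0.023·0.5) = 0.9886;  e^(−rT) = e^(−0.039·0.5) = 0.9807
N(−d₂) = N(-0.73) = 0.2327;  N(−d₁) = N(-0.85) = 0.1977
P = 440·0.9807·0.2327 − 480·0.9886·0.1977 = 100.4119 − 93.8142 = 6.5977

€6.60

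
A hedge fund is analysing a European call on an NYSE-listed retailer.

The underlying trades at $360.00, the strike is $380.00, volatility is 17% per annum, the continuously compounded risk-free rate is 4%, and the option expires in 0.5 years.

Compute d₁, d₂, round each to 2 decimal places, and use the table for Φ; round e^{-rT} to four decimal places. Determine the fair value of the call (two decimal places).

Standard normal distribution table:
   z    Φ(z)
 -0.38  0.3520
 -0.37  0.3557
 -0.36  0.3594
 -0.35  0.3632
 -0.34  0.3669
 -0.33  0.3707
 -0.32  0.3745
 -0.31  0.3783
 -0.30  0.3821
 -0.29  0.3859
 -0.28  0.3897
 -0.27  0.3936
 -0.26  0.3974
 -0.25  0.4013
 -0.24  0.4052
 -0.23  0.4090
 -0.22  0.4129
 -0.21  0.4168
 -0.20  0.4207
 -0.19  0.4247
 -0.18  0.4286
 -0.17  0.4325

$11.98

σ√T = 0.17 × 0.7071 = 0.1202
d₁ = [ln(360/380) + (0.04 + ½·0.17²)·0.5] / (σ√T) = (-0.0541 + 0.0272) / 0.1202 = -0.2233 which rounds to -0.22
d₂ = -0.2233 − 0.1202 = -0.3435 which rounds to -0.34
exp(−rT) = exp(−0.04·0.5) = 0.9802
C = 360·N(-0.22) − 380·0.9802·N(-0.34) = 360·0.4129 − 380·0.9802·0.3669 = 148.6440 − 136.6614 = 11.9826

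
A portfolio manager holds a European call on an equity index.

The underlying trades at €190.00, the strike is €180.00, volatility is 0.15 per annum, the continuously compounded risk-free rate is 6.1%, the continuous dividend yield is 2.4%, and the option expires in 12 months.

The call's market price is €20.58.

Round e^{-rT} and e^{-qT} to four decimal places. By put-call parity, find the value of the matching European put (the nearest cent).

exp(−qT) = exp(−0.024·1) = 0.9763;  exp(−rT) = exp(−0.061·1) = 0.9408
Put-call parity: C − P = S·e^(−qT) − K·e^(−rT) = 190·0.9763 − 180·0.9408 = 185.4970 − 169.3440 = 16.1530
P = C − (C − P) = 20.58 − (16.1530) = 4.4270

€4.43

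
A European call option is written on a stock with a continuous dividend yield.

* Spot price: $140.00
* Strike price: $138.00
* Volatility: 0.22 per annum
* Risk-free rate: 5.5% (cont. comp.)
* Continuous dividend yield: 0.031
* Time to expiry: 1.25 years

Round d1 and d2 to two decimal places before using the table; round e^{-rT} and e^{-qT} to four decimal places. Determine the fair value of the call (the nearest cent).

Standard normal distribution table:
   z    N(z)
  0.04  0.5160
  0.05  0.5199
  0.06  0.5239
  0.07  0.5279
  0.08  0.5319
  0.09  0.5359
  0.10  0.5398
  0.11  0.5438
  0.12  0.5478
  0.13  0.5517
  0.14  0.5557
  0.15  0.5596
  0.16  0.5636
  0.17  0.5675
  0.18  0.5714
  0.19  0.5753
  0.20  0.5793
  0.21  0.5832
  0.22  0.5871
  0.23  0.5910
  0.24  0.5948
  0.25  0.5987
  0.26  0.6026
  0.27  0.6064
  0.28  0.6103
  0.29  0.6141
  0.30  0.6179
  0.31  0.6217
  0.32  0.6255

$15.72

σ√T = 0.22·√1.25 = 0.2460
d₁ = [ln(140/138) + (0.055 − 0.031 + 0.22²/2)·1.25] / 0.2460 = [0.0144 + 0.0602] / 0.2460 = 0.3034 ⇒ 0.30
d₂ = d₁ − σ√T = 0.3034 − 0.2460 = 0.0575 ⇒ 0.06
e^(−qT) = e^(−0.031·1.25) = 0.9620;  e^(−rT) = e^(−0.055·1.25) = 0.9336
N(d₁) = N(0.30) = 0.6179;  N(d₂) = N(0.06) = 0.5239
C = 140·0.9620·0.6179 − 138·0.9336·0.5239 = 83.2188 − 67.4976 = 15.7212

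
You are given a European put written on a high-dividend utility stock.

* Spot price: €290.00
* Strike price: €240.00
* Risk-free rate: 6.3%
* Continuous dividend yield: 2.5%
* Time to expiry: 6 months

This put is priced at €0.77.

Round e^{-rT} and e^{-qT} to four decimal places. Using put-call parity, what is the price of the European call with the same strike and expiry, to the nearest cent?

exp(−qT) = exp(−0.025·0.5) = 0.9876;  exp(−rT) = exp(−0.063·0.5) = 0.9690
Put-call parity: C − P = S·e^(−qT) − K·e^(−rT) = 290·0.9876 − 240·0.9690 = 286.4040 − 232.5600 = 53.8440
C = P + (C − P) = 0.77 + (53.8440) = 54.6140

€54.61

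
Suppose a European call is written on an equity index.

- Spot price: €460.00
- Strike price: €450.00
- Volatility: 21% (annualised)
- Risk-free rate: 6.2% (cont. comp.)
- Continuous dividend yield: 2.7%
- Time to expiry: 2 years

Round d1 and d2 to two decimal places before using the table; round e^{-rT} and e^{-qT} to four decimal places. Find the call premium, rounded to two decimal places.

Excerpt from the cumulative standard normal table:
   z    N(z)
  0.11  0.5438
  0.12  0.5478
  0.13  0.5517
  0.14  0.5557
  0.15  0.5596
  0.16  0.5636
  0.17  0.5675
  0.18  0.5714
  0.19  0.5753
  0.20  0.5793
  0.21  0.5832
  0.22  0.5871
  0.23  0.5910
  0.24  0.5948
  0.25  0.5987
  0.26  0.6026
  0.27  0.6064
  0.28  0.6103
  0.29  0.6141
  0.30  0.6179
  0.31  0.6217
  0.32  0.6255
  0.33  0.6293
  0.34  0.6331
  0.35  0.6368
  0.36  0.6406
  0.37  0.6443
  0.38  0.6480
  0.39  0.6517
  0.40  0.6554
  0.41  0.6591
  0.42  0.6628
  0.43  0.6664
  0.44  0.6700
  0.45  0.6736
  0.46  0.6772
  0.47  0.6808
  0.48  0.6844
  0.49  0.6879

€71.08

σ√T = 0.21 × 1.4142 = 0.2970
ln(S/K) + (r − q + σ²/2)T = ln(460/450) + (0.062 − 0.027 + 0.21²/2)·2 = 0.0220 + 0.1141 = 0.1361
d₁ = 0.1361 / 0.2970 = 0.4582 → 0.46
d₂ = d₁ − σ√T = 0.4582 − 0.2970 = 0.1612 → 0.16
e^(−qT) = e^(−0.027·2) = 0.9474;  e^(−rT) = e^(−0.062·2) = 0.8834
N(d₁) = N(0.46) = 0.6772;  N(d₂) = N(0.16) = 0.5636
C = 460·0.9474·0.6772 − 450·0.8834·0.5636 = 295.1265 − 224.0479 = 71.0786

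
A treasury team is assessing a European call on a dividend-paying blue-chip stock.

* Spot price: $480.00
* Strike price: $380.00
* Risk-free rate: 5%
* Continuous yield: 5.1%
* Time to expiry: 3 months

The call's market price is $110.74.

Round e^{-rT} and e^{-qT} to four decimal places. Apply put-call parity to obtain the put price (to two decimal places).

e^(−qT) = e^(−0.051·0.25) = 0.9873;  e^(−rT) = e^(−0.05·0.25) = 0.9876
Put-call parity: C − P = S·e^(−qT) − K·e^(−rT) = 480·0.9873 − 380·0.9876 = 473.9040 − 375.2880 = 98.6160
P = C − (C − P) = 110.74 − (98.6160) = 12.1240

$12.12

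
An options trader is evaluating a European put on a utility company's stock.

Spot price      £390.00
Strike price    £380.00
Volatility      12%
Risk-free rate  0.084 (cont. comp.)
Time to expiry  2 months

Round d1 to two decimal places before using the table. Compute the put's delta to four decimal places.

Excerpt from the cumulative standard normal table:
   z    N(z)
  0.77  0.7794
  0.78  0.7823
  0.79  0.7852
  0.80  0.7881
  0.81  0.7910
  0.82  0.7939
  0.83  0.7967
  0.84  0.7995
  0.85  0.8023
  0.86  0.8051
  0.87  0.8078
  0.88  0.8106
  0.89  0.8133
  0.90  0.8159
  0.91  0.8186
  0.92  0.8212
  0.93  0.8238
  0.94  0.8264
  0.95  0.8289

σ√T = 0.12·√0.1667 = 0.0490
d₁ = [ln(390/380) + (0.084 + 0.12²/2)·0.1667] / 0.0490 = [0.0260 + 0.0152] / 0.0490 = 0.8405 ⇒ 0.84
N(d₁) = N(0.84) = 0.7995
Δ_put = N(d₁) − 1 = 0.7995 − 1 = -0.2005

-0.2005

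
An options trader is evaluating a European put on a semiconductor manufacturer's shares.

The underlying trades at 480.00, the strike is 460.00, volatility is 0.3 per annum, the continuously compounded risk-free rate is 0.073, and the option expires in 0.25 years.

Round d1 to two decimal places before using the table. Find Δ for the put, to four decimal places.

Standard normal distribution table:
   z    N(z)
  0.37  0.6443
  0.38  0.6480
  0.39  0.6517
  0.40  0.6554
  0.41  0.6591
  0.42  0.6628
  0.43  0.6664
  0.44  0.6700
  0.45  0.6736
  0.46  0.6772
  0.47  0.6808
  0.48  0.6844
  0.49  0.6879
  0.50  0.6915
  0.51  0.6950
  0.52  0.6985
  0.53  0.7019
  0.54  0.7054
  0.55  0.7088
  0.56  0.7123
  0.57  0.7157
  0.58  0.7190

T = 0.25;  σ√T = 0.1500
d₁ = [ln(480/460) + (0.073 + 0.3²/2)·0.25] / 0.1500 = [0.0426 + 0.0295] / 0.1500 = 0.4804 which rounds to 0.48
N(d₁) = N(0.48) = 0.6844
Δ_put = N(d₁) − 1 = 0.6844 − 1 = -0.3156

-0.3156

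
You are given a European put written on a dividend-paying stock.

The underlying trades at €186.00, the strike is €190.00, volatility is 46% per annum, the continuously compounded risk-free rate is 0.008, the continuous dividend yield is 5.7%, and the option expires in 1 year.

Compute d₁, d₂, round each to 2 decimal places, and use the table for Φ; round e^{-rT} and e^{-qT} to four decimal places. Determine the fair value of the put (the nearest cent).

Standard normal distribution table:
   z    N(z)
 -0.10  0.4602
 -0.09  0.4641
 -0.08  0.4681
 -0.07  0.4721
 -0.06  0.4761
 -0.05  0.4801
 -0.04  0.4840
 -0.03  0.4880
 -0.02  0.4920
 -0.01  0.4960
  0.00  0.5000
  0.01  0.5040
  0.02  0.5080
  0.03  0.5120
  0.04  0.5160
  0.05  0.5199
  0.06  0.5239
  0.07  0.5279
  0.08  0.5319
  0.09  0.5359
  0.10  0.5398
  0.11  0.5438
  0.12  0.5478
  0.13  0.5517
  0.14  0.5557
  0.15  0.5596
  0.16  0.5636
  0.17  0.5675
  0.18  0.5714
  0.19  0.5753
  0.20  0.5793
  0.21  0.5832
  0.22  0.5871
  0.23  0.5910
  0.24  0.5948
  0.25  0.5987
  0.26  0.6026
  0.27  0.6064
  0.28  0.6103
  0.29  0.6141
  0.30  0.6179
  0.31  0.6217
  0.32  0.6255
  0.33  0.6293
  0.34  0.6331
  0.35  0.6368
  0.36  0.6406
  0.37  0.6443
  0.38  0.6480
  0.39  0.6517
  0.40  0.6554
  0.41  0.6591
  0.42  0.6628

σ√T = 0.46·√1 = 0.4600
d₁ = [ln(186/190) + (0.008 − 0.057 + 0.46²/2)·1] / 0.4600 = [-0.0213 + 0.0568] / 0.4600 = 0.0772 ⇒ 0.08
d₂ = d₁ − σ√T = 0.0772 − 0.4600 = -0.3828 ⇒ -0.38
exp(−qT) = exp(−0.057·1) = 0.9446;  exp(−rT) = exp(−0.008·1) = 0.9920
P = 190·0.9920·N(0.38) − 186·0.9446·N(-0.08) = 190·0.9920·0.6480 − 186·0.9446·0.4681 = 122.1350 − 82.2431 = 39.8919

€39.89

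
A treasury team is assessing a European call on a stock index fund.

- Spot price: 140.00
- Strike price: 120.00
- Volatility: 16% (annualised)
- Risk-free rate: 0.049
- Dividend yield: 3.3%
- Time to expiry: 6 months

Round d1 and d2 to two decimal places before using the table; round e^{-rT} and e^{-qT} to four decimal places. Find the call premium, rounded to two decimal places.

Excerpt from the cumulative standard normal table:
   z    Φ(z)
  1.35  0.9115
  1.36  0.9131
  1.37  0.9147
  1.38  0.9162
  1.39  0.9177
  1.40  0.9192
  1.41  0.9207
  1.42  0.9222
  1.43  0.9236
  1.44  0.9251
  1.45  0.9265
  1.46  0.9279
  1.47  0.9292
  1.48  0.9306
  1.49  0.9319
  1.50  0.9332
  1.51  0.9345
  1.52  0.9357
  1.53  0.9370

σ√T = 0.16 × 0.7071 = 0.1131
ln(S/K) + (r − q + σ²/2)T = ln(140/120) + (0.049 − 0.033 + 0.16²/2)·0.5 = 0.1542 + 0.0144 = 0.1686
d₁ = 0.1686 / 0.1131 = 1.4898 which rounds to 1.49
d₂ = d₁ − σ√T = 1.4898 − 0.1131 = 1.3767 which rounds to 1.38
exp(−qT) = exp(−0.033·0.5) = 0.9836;  exp(−rT) = exp(−0.049·0.5) = 0.9758
N(d₁) = N(1.49) = 0.9319;  N(d₂) = N(1.38) = 0.9162
C = 140·0.9836·0.9319 − 120·0.9758·0.9162 = 128.3264 − 107.2834 = 21.0430

21.04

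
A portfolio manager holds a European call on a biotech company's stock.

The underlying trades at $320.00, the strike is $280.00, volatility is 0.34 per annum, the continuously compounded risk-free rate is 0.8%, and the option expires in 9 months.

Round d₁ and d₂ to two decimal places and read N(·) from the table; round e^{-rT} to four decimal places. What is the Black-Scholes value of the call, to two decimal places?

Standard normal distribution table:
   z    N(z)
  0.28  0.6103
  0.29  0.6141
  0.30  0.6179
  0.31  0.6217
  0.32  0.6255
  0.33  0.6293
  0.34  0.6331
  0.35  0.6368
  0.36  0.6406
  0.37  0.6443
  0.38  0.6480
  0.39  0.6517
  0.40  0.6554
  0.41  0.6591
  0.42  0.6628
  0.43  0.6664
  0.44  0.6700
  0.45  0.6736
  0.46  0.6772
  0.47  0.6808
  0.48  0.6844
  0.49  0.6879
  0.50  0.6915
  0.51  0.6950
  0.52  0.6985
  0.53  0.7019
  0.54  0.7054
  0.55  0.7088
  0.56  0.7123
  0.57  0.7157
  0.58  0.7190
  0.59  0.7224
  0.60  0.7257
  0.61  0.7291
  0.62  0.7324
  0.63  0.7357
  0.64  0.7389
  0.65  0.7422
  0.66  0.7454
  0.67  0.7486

σ√T = 0.34·√0.75 = 0.2944
d₁ = [ln(320/280) + (0.008 + ½·0.34²)·0.75] / (σ√T) = (0.1335 + 0.0494) / 0.2944 = 0.6211 → 0.62
d₂ = 0.6211 − 0.2944 = 0.3266 → 0.33
exp(−rT) = exp(−0.008·0.75) = 0.9940
N(d₁) = N(0.62) = 0.7324;  N(d₂) = N(0.33) = 0.6293
C = 320·0.7324 − 280·0.9940·0.6293 = 234.3680 − 175.1468 = 59.2212

$59.22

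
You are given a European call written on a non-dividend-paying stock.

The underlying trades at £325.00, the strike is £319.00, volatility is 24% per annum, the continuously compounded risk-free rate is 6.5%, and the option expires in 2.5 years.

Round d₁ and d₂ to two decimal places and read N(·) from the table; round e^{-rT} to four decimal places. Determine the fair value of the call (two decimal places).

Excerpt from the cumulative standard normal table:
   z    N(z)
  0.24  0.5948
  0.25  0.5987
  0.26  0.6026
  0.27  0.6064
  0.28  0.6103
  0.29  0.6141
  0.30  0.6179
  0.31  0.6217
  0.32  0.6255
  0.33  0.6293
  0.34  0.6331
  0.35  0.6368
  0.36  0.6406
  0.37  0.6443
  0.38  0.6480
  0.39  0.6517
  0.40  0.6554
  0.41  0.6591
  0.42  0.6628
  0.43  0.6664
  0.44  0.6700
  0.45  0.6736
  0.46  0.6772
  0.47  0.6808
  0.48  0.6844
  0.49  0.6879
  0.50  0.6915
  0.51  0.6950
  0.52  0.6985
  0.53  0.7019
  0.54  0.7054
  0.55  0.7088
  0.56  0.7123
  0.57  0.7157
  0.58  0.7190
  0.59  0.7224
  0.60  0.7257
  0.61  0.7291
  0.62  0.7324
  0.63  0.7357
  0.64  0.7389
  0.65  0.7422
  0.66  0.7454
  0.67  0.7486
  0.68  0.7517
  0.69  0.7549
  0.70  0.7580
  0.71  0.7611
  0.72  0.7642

£76.78

T = 2.5;  σ√T = 0.3795
d₁ = [ln(325/319) + (0.065 + 0.24²/2)·2.5] / 0.3795 = [0.0186 + 0.2345] / 0.3795 = 0.6671 ⇒ 0.67
d₂ = d₁ − σ√T = 0.6671 − 0.3795 = 0.2876 ⇒ 0.29
exp(−rT) = exp(−0.065·2.5) = 0.8500
N(d₁) = N(0.67) = 0.7486;  N(d₂) = N(0.29) = 0.6141
C = 325·0.7486 − 319·0.8500·0.6141 = 243.2950 − 166.5132 = 76.7818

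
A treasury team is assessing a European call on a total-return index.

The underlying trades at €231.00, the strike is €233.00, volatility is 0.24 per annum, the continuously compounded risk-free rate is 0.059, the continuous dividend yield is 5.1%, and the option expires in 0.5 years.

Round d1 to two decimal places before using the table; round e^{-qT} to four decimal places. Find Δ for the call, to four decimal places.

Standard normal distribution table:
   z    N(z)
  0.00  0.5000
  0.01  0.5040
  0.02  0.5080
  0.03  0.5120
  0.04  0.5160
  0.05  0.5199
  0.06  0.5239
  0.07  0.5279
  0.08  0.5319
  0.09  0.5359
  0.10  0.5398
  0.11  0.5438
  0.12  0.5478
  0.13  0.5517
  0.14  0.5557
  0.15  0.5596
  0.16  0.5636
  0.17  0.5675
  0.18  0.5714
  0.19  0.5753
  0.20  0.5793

0.5107

σ√T = 0.24 × 0.7071 = 0.1697
ln(S/K) + (r − q + σ²/2)T = ln(231/233) + (0.059 − 0.051 + 0.24²/2)·0.5 = -0.0086 + 0.0184 = 0.0098
d₁ = 0.0098 / 0.1697 = 0.0576 which rounds to 0.06
N(d₁) = N(0.06) = 0.5239
Δ_call = exp(−qT)·N(d₁) = 0.9748·0.5239 = 0.5107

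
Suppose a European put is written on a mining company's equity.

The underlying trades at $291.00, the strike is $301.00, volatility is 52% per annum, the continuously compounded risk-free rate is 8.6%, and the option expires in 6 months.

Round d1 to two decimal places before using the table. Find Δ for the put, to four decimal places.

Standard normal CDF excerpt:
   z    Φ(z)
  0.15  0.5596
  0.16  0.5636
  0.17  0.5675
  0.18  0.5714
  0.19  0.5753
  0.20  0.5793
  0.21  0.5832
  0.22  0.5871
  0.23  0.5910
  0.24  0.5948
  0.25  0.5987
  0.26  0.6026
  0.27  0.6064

σ√T = 0.52·√0.5 = 0.3677
d₁ = [ln(291/301) + (0.086 + ½·0.52²)·0.5] / (σ√T) = (-0.0338 + 0.1106) / 0.3677 = 0.2089 ≈ 0.21
N(d₁) = N(0.21) = 0.5832
Δ_put = N(d₁) − 1 = 0.5832 − 1 = -0.4168

-0.4168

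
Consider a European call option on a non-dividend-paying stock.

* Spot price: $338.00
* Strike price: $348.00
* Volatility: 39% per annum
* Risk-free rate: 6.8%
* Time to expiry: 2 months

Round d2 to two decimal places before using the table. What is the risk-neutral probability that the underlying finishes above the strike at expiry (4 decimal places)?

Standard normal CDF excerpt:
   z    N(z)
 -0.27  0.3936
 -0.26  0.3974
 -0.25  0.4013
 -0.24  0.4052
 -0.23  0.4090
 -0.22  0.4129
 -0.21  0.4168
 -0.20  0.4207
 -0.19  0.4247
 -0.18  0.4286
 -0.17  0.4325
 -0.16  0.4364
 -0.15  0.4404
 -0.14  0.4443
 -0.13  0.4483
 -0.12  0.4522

σ√T = 0.39·√0.1667 = 0.1592
d₁ = [ln(338/348) + (0.068 + 0.39²/2)·0.1667] / 0.1592 = [-0.0292 + 0.0240] / 0.1592 = -0.0323 which rounds to -0.03
d₂ = d₁ − σ√T = -0.0323 − 0.1592 = -0.1916 which rounds to -0.19
Pr(exercise) under Q = N(d₂) = 0.4247

0.4247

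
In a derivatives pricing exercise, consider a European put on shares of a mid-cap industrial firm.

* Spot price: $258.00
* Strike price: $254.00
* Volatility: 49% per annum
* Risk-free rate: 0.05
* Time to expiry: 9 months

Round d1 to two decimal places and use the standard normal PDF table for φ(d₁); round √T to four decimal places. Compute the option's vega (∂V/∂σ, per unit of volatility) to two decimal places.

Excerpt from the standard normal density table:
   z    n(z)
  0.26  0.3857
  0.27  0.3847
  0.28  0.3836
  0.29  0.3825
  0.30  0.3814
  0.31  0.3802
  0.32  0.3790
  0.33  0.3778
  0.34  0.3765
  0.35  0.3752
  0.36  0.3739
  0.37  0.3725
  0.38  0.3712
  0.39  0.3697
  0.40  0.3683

T = 0.75;  σ√T = 0.4244
d₁ = [ln(258/254) + (0.05 + 0.49²/2)·0.75] / 0.4244 = [0.0156 + 0.1275] / 0.4244 = 0.3374 ≈ 0.34
√T = √0.75 = 0.8660
φ(d₁) = φ(0.34) = 0.3765
vega = S·φ(d₁)·√T = 258·0.3765·0.8660 = 84.1206
(Vega is the same for a European call and put with the same parameters.)

84.12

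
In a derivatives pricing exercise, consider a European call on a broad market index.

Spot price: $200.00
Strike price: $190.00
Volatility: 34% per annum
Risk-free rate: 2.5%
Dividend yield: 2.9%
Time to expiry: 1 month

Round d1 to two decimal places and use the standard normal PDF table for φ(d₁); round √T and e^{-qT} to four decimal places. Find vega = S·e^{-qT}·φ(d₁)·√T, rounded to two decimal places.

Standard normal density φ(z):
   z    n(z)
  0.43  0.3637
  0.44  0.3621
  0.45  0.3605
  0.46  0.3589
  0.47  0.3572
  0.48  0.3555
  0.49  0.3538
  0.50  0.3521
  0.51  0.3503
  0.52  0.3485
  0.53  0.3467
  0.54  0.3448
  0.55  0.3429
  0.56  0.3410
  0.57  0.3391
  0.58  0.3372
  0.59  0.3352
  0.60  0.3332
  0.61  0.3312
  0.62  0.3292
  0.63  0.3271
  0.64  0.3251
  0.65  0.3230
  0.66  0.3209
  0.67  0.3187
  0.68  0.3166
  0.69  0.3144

T = 0.08333;  σ√T = 0.0981
d₁ = [ln(200/190) + (0.025 − 0.029 + ½·0.34²)·0.08333] / (σ√T) = (0.0513 + 0.0045) / 0.0981 = 0.5683 ⇒ 0.57
√T = √0.08333 = 0.2887
φ(d₁) = φ(0.57) = 0.3391
e^(−qT) = e^(−0.029·0.08333) = 0.9976
vega = S·e^(−qT)·φ(d₁)·√T = 200·0.9976·0.3391·0.2887 = 19.5326
(Vega is the same for a European call and put with the same parameters.)

19.53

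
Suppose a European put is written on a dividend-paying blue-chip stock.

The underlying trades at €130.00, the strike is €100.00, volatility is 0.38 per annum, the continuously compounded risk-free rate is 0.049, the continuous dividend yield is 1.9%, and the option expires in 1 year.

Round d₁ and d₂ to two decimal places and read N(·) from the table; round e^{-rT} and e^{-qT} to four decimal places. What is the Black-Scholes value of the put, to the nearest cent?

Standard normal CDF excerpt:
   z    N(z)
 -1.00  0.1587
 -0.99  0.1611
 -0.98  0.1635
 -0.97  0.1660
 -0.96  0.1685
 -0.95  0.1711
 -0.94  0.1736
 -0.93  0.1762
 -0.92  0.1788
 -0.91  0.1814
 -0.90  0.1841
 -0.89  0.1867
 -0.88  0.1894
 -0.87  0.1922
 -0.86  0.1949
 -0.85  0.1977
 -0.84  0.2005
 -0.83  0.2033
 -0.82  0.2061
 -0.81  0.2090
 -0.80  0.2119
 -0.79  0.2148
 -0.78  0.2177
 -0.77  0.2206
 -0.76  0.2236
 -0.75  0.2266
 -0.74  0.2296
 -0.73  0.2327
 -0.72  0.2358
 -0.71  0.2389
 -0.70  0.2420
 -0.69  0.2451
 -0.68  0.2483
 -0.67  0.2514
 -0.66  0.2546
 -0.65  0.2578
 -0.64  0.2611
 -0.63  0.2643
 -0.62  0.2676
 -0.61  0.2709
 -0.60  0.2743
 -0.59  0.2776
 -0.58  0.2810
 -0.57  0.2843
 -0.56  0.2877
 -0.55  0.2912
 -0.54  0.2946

T = 1;  σ√T = 0.3800
ln(S/K) + (r − q + σ²/2)T = ln(130/100) + (0.049 − 0.019 + 0.38²/2)·1 = 0.2624 + 0.1022 = 0.3646
d₁ = 0.3646 / 0.3800 = 0.9594 ⇒ 0.96
d₂ = d₁ − σ√T = 0.9594 − 0.3800 = 0.5794 ⇒ 0.58
exp(−qT) = exp(−0.019·1) = 0.9812;  exp(−rT) = exp(−0.049·1) = 0.9522
N(−d₂) = N(-0.58) = 0.2810;  N(−d₁) = N(-0.96) = 0.1685
P = 100·0.9522·0.2810 − 130·0.9812·0.1685 = 26.7568 − 21.4932 = 5.2636

€5.26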